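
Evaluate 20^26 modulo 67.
49

Repeated squaring. Binary of 26 = 11010.
20^1 ≡ 20 (mod 67); 20^2 ≡ 65 (mod 67); 20^4 ≡ 4 (mod 67); 20^8 ≡ 16 (mod 67); 20^16 ≡ 55 (mod 67)
20^26 = 20^2 × 20^8 × 20^16 ≡ 49 (mod 67)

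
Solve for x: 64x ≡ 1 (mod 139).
63

gcd(64, 139) = 1, so the inverse exists.
Extended Euclidean algorithm on (139, 64):
139 = 2 × 64 + 11  ⟹  11 = (1)·139 + (-2)·64
64 = 5 × 11 + 9  ⟹  9 = (-5)·139 + (11)·64
11 = 1 × 9 + 2  ⟹  2 = (6)·139 + (-13)·64
9 = 4 × 2 + 1  ⟹  1 = (-29)·139 + (63)·64
So (63)·64 ≡ 1 (mod 139), i.e. 64^(-1) ≡ 63 (mod 139).
Check: 64 × 63 = 4032 ≡ 1 (mod 139)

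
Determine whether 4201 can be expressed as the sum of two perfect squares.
40² + 51² (a=40, b=51)

Factorization: 4201 = 4201
By Fermat: n is sum of two squares iff every prime p ≡ 3 (mod 4) appears to even power.
All primes ≡ 3 (mod 4) appear to even power.
Search a = 0, 1, 2, … for 4201 - a² a perfect square: first hit at a = 40: 4201 - 1600 = 2601 = 51².
4201 = 40² + 51² = 1600 + 2601 ✓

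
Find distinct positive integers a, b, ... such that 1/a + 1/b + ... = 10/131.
1/14 + 1/204 + 1/187068

Greedy algorithm:
10/131: ceiling(131/10) = 14, use 1/14
9/1834: ceiling(1834/9) = 204, use 1/204
1/187068: ceiling(187068/1) = 187068, use 1/187068
Result: 10/131 = 1/14 + 1/204 + 1/187068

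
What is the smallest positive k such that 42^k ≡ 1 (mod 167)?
83

167 is prime, so ord(42) divides φ(167) = 166.
Divisors of 166: 1, 2, 83, 166.
Repeated squaring: 42^1 ≡ 42, 42^2 ≡ 94, 42^4 ≡ 152, 42^8 ≡ 58, 42^16 ≡ 24, 42^32 ≡ 75, 42^64 ≡ 114, 42^128 ≡ 137 (mod 167).
Test 42^d mod 167 for each divisor d in increasing order:
42^1 ≡ 42
42^2 ≡ 94
42^83 = 42^64·42^16·42^2·42^1 ≡ 1  ← first divisor giving 1
The order is 83.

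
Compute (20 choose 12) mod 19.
0

Using Lucas' theorem:
Write n=20 and k=12 in base 19:
n in base 19: [1, 1]
k in base 19: [0, 12]
C(20,12) mod 19 = ∏ C(n_i, k_i) mod 19
Digit binomials (mod 19): C(1,0) = 1; C(1,12) = 0 (k_i > n_i)
Product: 1 × 0 = 0 ≡ 0 (mod 19)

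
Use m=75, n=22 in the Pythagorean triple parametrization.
(5141, 3300, 6109)

Euclid's formula: a = m² - n², b = 2mn, c = m² + n²
m = 75, n = 22
a = 75² - 22² = 5625 - 484 = 5141
b = 2 × 75 × 22 = 3300
c = 75² + 22² = 5625 + 484 = 6109
Verification: 5141² + 3300² = 26429881 + 10890000 = 37319881 = 6109² ✓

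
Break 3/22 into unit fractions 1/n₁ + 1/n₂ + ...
1/8 + 1/88

Greedy algorithm:
3/22: ceiling(22/3) = 8, use 1/8
1/88: ceiling(88/1) = 88, use 1/88
Result: 3/22 = 1/8 + 1/88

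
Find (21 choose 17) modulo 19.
0

Using Lucas' theorem:
Write n=21 and k=17 in base 19:
n in base 19: [1, 2]
k in base 19: [0, 17]
C(21,17) mod 19 = ∏ C(n_i, k_i) mod 19
Digit binomials (mod 19): C(1,0) = 1; C(2,17) = 0 (k_i > n_i)
Product: 1 × 0 = 0 ≡ 0 (mod 19)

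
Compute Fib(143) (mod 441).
190

Matrix identity: Q^n = [[F_(n+1), F_n], [F_n, F_(n-1)]] with Q = [[1,1],[1,0]].
n = 143 = 10001111₂. Square-and-multiply, entries mod 441:
Q^1 = [[1,1],[1,0]]
Q^2 = (Q^1)² = [[2,1],[1,1]]
Q^4 = (Q^2)² = [[5,3],[3,2]]
Q^8 = (Q^4)² = [[34,21],[21,13]]
Q^17 = (Q^8)²·Q = [[379,274],[274,105]]
Q^35 = (Q^17)²·Q = [[297,422],[422,316]]
Q^71 = (Q^35)²·Q = [[189,370],[370,260]]
Q^143 = (Q^71)²·Q = [[63,190],[190,314]]
F_143 mod 441 = Q^143[0][1] = 190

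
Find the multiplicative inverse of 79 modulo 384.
175

gcd(79, 384) = 1, so the inverse exists.
Extended Euclidean algorithm on (384, 79):
384 = 4 × 79 + 68  ⟹  68 = (1)·384 + (-4)·79
79 = 1 × 68 + 11  ⟹  11 = (-1)·384 + (5)·79
68 = 6 × 11 + 2  ⟹  2 = (7)·384 + (-34)·79
11 = 5 × 2 + 1  ⟹  1 = (-36)·384 + (175)·79
So (175)·79 ≡ 1 (mod 384), i.e. 79^(-1) ≡ 175 (mod 384).
Check: 79 × 175 = 13825 ≡ 1 (mod 384)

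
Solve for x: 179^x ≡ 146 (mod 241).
83

Baby-step giant-step with step n = ⌈√241⌉ = 16.
Baby steps 179^j mod 241 (j:value) for j=0..15: 0:1, 1:179, 2:229, 3:21, 4:144, 5:230, 6:200, 7:132, 8:10, 9:103, 10:121, 11:210, 12:235, 13:131, 14:72, 15:115.
Giant-step multiplier: 179^(-16) ≡ 179^(240-16) = 179^224 ≡ 94 (mod 241).
Giant steps γ_i = 146·94^i mod 241: γ_0=146, γ_1=228, γ_2=224, γ_3=89, γ_4=172, γ_5=21 (in table at j=3).
x = i·n + j = 5·16 + 3 = 83.
Check: 179^83 ≡ 146 (mod 241).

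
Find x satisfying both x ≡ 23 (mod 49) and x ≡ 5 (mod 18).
23

Using Chinese Remainder Theorem:
M = 49 × 18 = 882
M1 = 18, M2 = 49
y1 = 18^(-1) mod 49 = 30
y2 = 49^(-1) mod 18 = 7
x = (23×18×30 + 5×49×7) mod 882 = 23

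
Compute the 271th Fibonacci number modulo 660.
529

Matrix identity: Q^n = [[F_(n+1), F_n], [F_n, F_(n-1)]] with Q = [[1,1],[1,0]].
n = 271 = 100001111₂. Square-and-multiply, entries mod 660:
Q^1 = [[1,1],[1,0]]
Q^2 = (Q^1)² = [[2,1],[1,1]]
Q^4 = (Q^2)² = [[5,3],[3,2]]
Q^8 = (Q^4)² = [[34,21],[21,13]]
Q^16 = (Q^8)² = [[277,327],[327,610]]
Q^33 = (Q^16)²·Q = [[487,178],[178,309]]
Q^67 = (Q^33)²·Q = [[21,233],[233,448]]
Q^135 = (Q^67)²·Q = [[327,610],[610,377]]
Q^271 = (Q^135)²·Q = [[309,529],[529,440]]
F_271 mod 660 = Q^271[0][1] = 529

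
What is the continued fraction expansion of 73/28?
[2; 1, 1, 1, 1, 5]

Euclidean algorithm steps:
73 = 2 × 28 + 17
28 = 1 × 17 + 11
17 = 1 × 11 + 6
11 = 1 × 6 + 5
6 = 1 × 5 + 1
5 = 5 × 1 + 0
Continued fraction: [2; 1, 1, 1, 1, 5]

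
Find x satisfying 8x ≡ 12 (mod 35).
x ≡ 19 (mod 35)

gcd(8, 35) = 1, which divides 12, so solutions exist.
Find 8^(-1) mod 35 by the extended Euclidean algorithm:
35 = 4 × 8 + 3  ⟹  3 = (1)·35 + (-4)·8
8 = 2 × 3 + 2  ⟹  2 = (-2)·35 + (9)·8
3 = 1 × 2 + 1  ⟹  1 = (3)·35 + (-13)·8
So (-13)·8 ≡ 1 (mod 35), i.e. 8^(-1) ≡ -13 ≡ 22 (mod 35).
x ≡ 22 × 12 = 264 ≡ 19 (mod 35).
Check: 8 × 19 = 152 ≡ 12 (mod 35).
Unique solution: x ≡ 19 (mod 35)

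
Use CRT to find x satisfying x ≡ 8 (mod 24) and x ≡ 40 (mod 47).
416

Using Chinese Remainder Theorem:
M = 24 × 47 = 1128
M1 = 47, M2 = 24
y1 = 47^(-1) mod 24 = 23
y2 = 24^(-1) mod 47 = 2
x = (8×47×23 + 40×24×2) mod 1128 = 416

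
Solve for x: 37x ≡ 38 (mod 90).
x ≡ 74 (mod 90)

gcd(37, 90) = 1, which divides 38, so solutions exist.
Find 37^(-1) mod 90 by the extended Euclidean algorithm:
90 = 2 × 37 + 16  ⟹  16 = (1)·90 + (-2)·37
37 = 2 × 16 + 5  ⟹  5 = (-2)·90 + (5)·37
16 = 3 × 5 + 1  ⟹  1 = (7)·90 + (-17)·37
So (-17)·37 ≡ 1 (mod 90), i.e. 37^(-1) ≡ -17 ≡ 73 (mod 90).
x ≡ 73 × 38 = 2774 ≡ 74 (mod 90).
Check: 37 × 74 = 2738 ≡ 38 (mod 90).
Unique solution: x ≡ 74 (mod 90)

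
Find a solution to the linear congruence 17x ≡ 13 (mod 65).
x ≡ 39 (mod 65)

gcd(17, 65) = 1, which divides 13, so solutions exist.
Find 17^(-1) mod 65 by the extended Euclidean algorithm:
65 = 3 × 17 + 14  ⟹  14 = (1)·65 + (-3)·17
17 = 1 × 14 + 3  ⟹  3 = (-1)·65 + (4)·17
14 = 4 × 3 + 2  ⟹  2 = (5)·65 + (-19)·17
3 = 1 × 2 + 1  ⟹  1 = (-6)·65 + (23)·17
So (23)·17 ≡ 1 (mod 65), i.e. 17^(-1) ≡ 23 (mod 65).
x ≡ 23 × 13 = 299 ≡ 39 (mod 65).
Check: 17 × 39 = 663 ≡ 13 (mod 65).
Unique solution: x ≡ 39 (mod 65)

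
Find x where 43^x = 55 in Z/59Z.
15

Baby-step giant-step with step n = ⌈√59⌉ = 8.
Baby steps 43^j mod 59 (j:value) for j=0..7: 0:1, 1:43, 2:20, 3:34, 4:46, 5:31, 6:35, 7:30.
Giant-step multiplier: 43^(-8) ≡ 43^(58-8) = 43^50 ≡ 22 (mod 59).
Giant steps γ_i = 55·22^i mod 59: γ_0=55, γ_1=30 (in table at j=7).
x = i·n + j = 1·8 + 7 = 15.
Check: 43^15 ≡ 55 (mod 59).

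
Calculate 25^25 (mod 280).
25

Repeated squaring. Binary of 25 = 11001.
25^1 ≡ 25 (mod 280); 25^2 ≡ 65 (mod 280); 25^4 ≡ 25 (mod 280); 25^8 ≡ 65 (mod 280); 25^16 ≡ 25 (mod 280)
25^25 = 25^1 × 25^8 × 25^16 ≡ 25 (mod 280)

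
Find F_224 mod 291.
39

Matrix identity: Q^n = [[F_(n+1), F_n], [F_n, F_(n-1)]] with Q = [[1,1],[1,0]].
n = 224 = 11100000₂. Square-and-multiply, entries mod 291:
Q^1 = [[1,1],[1,0]]
Q^3 = (Q^1)²·Q = [[3,2],[2,1]]
Q^7 = (Q^3)²·Q = [[21,13],[13,8]]
Q^14 = (Q^7)² = [[28,86],[86,233]]
Q^28 = (Q^14)² = [[32,39],[39,284]]
Q^56 = (Q^28)² = [[217,102],[102,115]]
Q^112 = (Q^56)² = [[166,108],[108,58]]
Q^224 = (Q^112)² = [[226,39],[39,187]]
F_224 mod 291 = Q^224[0][1] = 39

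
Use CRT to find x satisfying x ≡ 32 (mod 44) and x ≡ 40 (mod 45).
1660

Using Chinese Remainder Theorem:
M = 44 × 45 = 1980
M1 = 45, M2 = 44
y1 = 45^(-1) mod 44 = 1
y2 = 44^(-1) mod 45 = 44
x = (32×45×1 + 40×44×44) mod 1980 = 1660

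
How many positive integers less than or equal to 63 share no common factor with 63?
36

63 = 3^2 × 7
φ(n) = n × ∏(1 - 1/p) for each prime p dividing n
φ(63) = 63 × (1 - 1/3) × (1 - 1/7) = 36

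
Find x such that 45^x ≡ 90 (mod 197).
104

Baby-step giant-step with step n = ⌈√197⌉ = 15.
Baby steps 45^j mod 197 (j:value) for j=0..14: 0:1, 1:45, 2:55, 3:111, 4:70, 5:195, 6:107, 7:87, 8:172, 9:57, 10:4, 11:180, 12:23, 13:50, 14:83.
Giant-step multiplier: 45^(-15) ≡ 45^(196-15) = 45^181 ≡ 123 (mod 197).
Giant steps γ_i = 90·123^i mod 197: γ_0=90, γ_1=38, γ_2=143, γ_3=56, γ_4=190, γ_5=124, γ_6=83 (in table at j=14).
x = i·n + j = 6·15 + 14 = 104.
Check: 45^104 ≡ 90 (mod 197).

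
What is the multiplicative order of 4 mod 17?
4

17 is prime, so ord(4) divides φ(17) = 16.
Divisors of 16: 1, 2, 4, 8, 16.
Repeated squaring: 4^1 ≡ 4, 4^2 ≡ 16, 4^4 ≡ 1, 4^8 ≡ 1, 4^16 ≡ 1 (mod 17).
Test 4^d mod 17 for each divisor d in increasing order:
4^1 ≡ 4
4^2 ≡ 16
4^4 ≡ 1  ← first divisor giving 1
The order is 4.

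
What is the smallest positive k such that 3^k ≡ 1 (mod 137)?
136

137 is prime, so ord(3) divides φ(137) = 136.
Divisors of 136: 1, 2, 4, 8, 17, 34, 68, 136.
Repeated squaring: 3^1 ≡ 3, 3^2 ≡ 9, 3^4 ≡ 81, 3^8 ≡ 122, 3^16 ≡ 88, 3^32 ≡ 72, 3^64 ≡ 115, 3^128 ≡ 73 (mod 137).
Test 3^d mod 137 for each divisor d in increasing order:
3^1 ≡ 3
3^2 ≡ 9
3^4 ≡ 81
3^8 ≡ 122
3^17 = 3^16·3^1 ≡ 127
3^34 = 3^32·3^2 ≡ 100
3^68 = 3^64·3^4 ≡ 136
3^136 = 3^128·3^8 ≡ 1  ← first divisor giving 1
The order is 136.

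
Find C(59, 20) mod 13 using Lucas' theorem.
4

Using Lucas' theorem:
Write n=59 and k=20 in base 13:
n in base 13: [4, 7]
k in base 13: [1, 7]
C(59,20) mod 13 = ∏ C(n_i, k_i) mod 13
Digit binomials (mod 13): C(4,1) = 4; C(7,7) = 1
Product: 4 × 1 = 4 ≡ 4 (mod 13)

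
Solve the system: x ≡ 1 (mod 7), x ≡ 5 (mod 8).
29

Using Chinese Remainder Theorem:
M = 7 × 8 = 56
M1 = 8, M2 = 7
y1 = 8^(-1) mod 7 = 1
y2 = 7^(-1) mod 8 = 7
x = (1×8×1 + 5×7×7) mod 56 = 29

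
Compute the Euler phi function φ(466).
232

466 = 2 × 233
φ(n) = n × ∏(1 - 1/p) for each prime p dividing n
φ(466) = 466 × (1 - 1/2) × (1 - 1/233) = 232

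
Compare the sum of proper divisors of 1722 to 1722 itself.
abundant

Proper divisors of 1722: sum = 1 + 2 + 3 + 6 + 7 + 14 + 21 + 41 + 42 + 82 + 123 + 246 + 287 + 574 + 861 = 2310
Since 2310 > 1722, 1722 is abundant.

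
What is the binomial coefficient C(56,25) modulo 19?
2

Using Lucas' theorem:
Write n=56 and k=25 in base 19:
n in base 19: [2, 18]
k in base 19: [1, 6]
C(56,25) mod 19 = ∏ C(n_i, k_i) mod 19
Digit binomials (mod 19): C(2,1) = 2; C(18,6) = 18564 ≡ 1
Product: 2 × 1 = 2 ≡ 2 (mod 19)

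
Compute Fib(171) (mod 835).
499

Matrix identity: Q^n = [[F_(n+1), F_n], [F_n, F_(n-1)]] with Q = [[1,1],[1,0]].
n = 171 = 10101011₂. Square-and-multiply, entries mod 835:
Q^1 = [[1,1],[1,0]]
Q^2 = (Q^1)² = [[2,1],[1,1]]
Q^5 = (Q^2)²·Q = [[8,5],[5,3]]
Q^10 = (Q^5)² = [[89,55],[55,34]]
Q^21 = (Q^10)²·Q = [[176,91],[91,85]]
Q^42 = (Q^21)² = [[12,371],[371,476]]
Q^85 = (Q^42)²·Q = [[698,10],[10,688]]
Q^171 = (Q^85)²·Q = [[164,499],[499,500]]
F_171 mod 835 = Q^171[0][1] = 499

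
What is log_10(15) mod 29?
17

Baby-step giant-step with step n = ⌈√29⌉ = 6.
Baby steps 10^j mod 29 (j:value) for j=0..5: 0:1, 1:10, 2:13, 3:14, 4:24, 5:8.
Giant-step multiplier: 10^(-6) ≡ 10^(28-6) = 10^22 ≡ 4 (mod 29).
Giant steps γ_i = 15·4^i mod 29: γ_0=15, γ_1=2, γ_2=8 (in table at j=5).
x = i·n + j = 2·6 + 5 = 17.
Check: 10^17 ≡ 15 (mod 29).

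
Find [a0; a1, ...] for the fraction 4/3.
[1; 3]

Euclidean algorithm steps:
4 = 1 × 3 + 1
3 = 3 × 1 + 0
Continued fraction: [1; 3]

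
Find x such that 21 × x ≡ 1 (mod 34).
13

gcd(21, 34) = 1, so the inverse exists.
Extended Euclidean algorithm on (34, 21):
34 = 1 × 21 + 13  ⟹  13 = (1)·34 + (-1)·21
21 = 1 × 13 + 8  ⟹  8 = (-1)·34 + (2)·21
13 = 1 × 8 + 5  ⟹  5 = (2)·34 + (-3)·21
8 = 1 × 5 + 3  ⟹  3 = (-3)·34 + (5)·21
5 = 1 × 3 + 2  ⟹  2 = (5)·34 + (-8)·21
3 = 1 × 2 + 1  ⟹  1 = (-8)·34 + (13)·21
So (13)·21 ≡ 1 (mod 34), i.e. 21^(-1) ≡ 13 (mod 34).
Check: 21 × 13 = 273 ≡ 1 (mod 34)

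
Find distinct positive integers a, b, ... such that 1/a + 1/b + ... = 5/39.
1/8 + 1/312

Greedy algorithm:
5/39: ceiling(39/5) = 8, use 1/8
1/312: ceiling(312/1) = 312, use 1/312
Result: 5/39 = 1/8 + 1/312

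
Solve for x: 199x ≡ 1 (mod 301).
180

gcd(199, 301) = 1, so the inverse exists.
Extended Euclidean algorithm on (301, 199):
301 = 1 × 199 + 102  ⟹  102 = (1)·301 + (-1)·199
199 = 1 × 102 + 97  ⟹  97 = (-1)·301 + (2)·199
102 = 1 × 97 + 5  ⟹  5 = (2)·301 + (-3)·199
97 = 19 × 5 + 2  ⟹  2 = (-39)·301 + (59)·199
5 = 2 × 2 + 1  ⟹  1 = (80)·301 + (-121)·199
So (-121)·199 ≡ 1 (mod 301), i.e. 199^(-1) ≡ -121 ≡ 180 (mod 301).
Check: 199 × 180 = 35820 ≡ 1 (mod 301)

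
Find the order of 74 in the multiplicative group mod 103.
102

103 is prime, so ord(74) divides φ(103) = 102.
Divisors of 102: 1, 2, 3, 6, 17, 34, 51, 102.
Repeated squaring: 74^1 ≡ 74, 74^2 ≡ 17, 74^4 ≡ 83, 74^8 ≡ 91, 74^16 ≡ 41, 74^32 ≡ 33, 74^64 ≡ 59 (mod 103).
Test 74^d mod 103 for each divisor d in increasing order:
74^1 ≡ 74
74^2 ≡ 17
74^3 = 74^2·74^1 ≡ 22
74^6 = 74^4·74^2 ≡ 72
74^17 = 74^16·74^1 ≡ 47
74^34 = 74^32·74^2 ≡ 46
74^51 = 74^32·74^16·74^2·74^1 ≡ 102
74^102 = 74^64·74^32·74^4·74^2 ≡ 1  ← first divisor giving 1
The order is 102.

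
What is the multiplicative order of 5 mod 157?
156

157 is prime, so ord(5) divides φ(157) = 156.
Divisors of 156: 1, 2, 3, 4, 6, 12, 13, 26, 39, 52, 78, 156.
Repeated squaring: 5^1 ≡ 5, 5^2 ≡ 25, 5^4 ≡ 154, 5^8 ≡ 9, 5^16 ≡ 81, 5^32 ≡ 124, 5^64 ≡ 147, 5^128 ≡ 100 (mod 157).
Test 5^d mod 157 for each divisor d in increasing order:
5^1 ≡ 5
5^2 ≡ 25
5^3 = 5^2·5^1 ≡ 125
5^4 ≡ 154
5^6 = 5^4·5^2 ≡ 82
5^12 = 5^8·5^4 ≡ 130
5^13 = 5^8·5^4·5^1 ≡ 22
5^26 = 5^16·5^8·5^2 ≡ 13
5^39 = 5^32·5^4·5^2·5^1 ≡ 129
5^52 = 5^32·5^16·5^4 ≡ 12
5^78 = 5^64·5^8·5^4·5^2 ≡ 156
5^156 = 5^128·5^16·5^8·5^4 ≡ 1  ← first divisor giving 1
The order is 156.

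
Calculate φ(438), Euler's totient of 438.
144

438 = 2 × 3 × 73
φ(n) = n × ∏(1 - 1/p) for each prime p dividing n
φ(438) = 438 × (1 - 1/2) × (1 - 1/3) × (1 - 1/73) = 144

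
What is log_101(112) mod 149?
26

Baby-step giant-step with step n = ⌈√149⌉ = 13.
Baby steps 101^j mod 149 (j:value) for j=0..12: 0:1, 1:101, 2:69, 3:115, 4:142, 5:38, 6:113, 7:89, 8:49, 9:32, 10:103, 11:122, 12:104.
Giant-step multiplier: 101^(-13) ≡ 101^(148-13) = 101^135 ≡ 147 (mod 149).
Giant steps γ_i = 112·147^i mod 149: γ_0=112, γ_1=74, γ_2=1 (in table at j=0).
x = i·n + j = 2·13 + 0 = 26.
Check: 101^26 ≡ 112 (mod 149).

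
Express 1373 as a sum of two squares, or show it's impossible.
2² + 37² (a=2, b=37)

Factorization: 1373 = 1373
By Fermat: n is sum of two squares iff every prime p ≡ 3 (mod 4) appears to even power.
All primes ≡ 3 (mod 4) appear to even power.
Search a = 0, 1, 2, … for 1373 - a² a perfect square: first hit at a = 2: 1373 - 4 = 1369 = 37².
1373 = 2² + 37² = 4 + 1369 ✓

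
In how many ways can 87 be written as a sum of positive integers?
38887673

p(n) counts ways to write n as a sum of positive integers (order ignored).
Euler's pentagonal recurrence: p(k) = p(k-1) + p(k-2) - p(k-5) - p(k-7) + p(k-12) + p(k-15) - ... (offsets j(3j∓1)/2, signs ++--, p(0)=1, p(<0)=0).
DP table for k = 0..86: p(0)=1, p(1)=1, p(2)=2, p(3)=3, p(4)=5, p(5)=7, p(6)=11, p(7)=15, p(8)=22, p(9)=30, p(10)=42, p(11)=56, p(12)=77, p(13)=101, p(14)=135, p(15)=176, p(16)=231, p(17)=297, p(18)=385, p(19)=490, p(20)=627, p(21)=792, p(22)=1002, p(23)=1255, p(24)=1575, p(25)=1958, p(26)=2436, p(27)=3010, p(28)=3718, p(29)=4565, p(30)=5604, p(31)=6842, p(32)=8349, p(33)=10143, p(34)=12310, p(35)=14883, p(36)=17977, p(37)=21637, p(38)=26015, p(39)=31185, p(40)=37338, p(41)=44583, p(42)=53174, p(43)=63261, p(44)=75175, p(45)=89134, p(46)=105558, p(47)=124754, p(48)=147273, p(49)=173525, p(50)=204226, p(51)=239943, p(52)=281589, p(53)=329931, p(54)=386155, p(55)=451276, p(56)=526823, p(57)=614154, p(58)=715220, p(59)=831820, p(60)=966467, p(61)=1121505, p(62)=1300156, p(63)=1505499, p(64)=1741630, p(65)=2012558, p(66)=2323520, p(67)=2679689, p(68)=3087735, p(69)=3554345, p(70)=4087968, p(71)=4697205, p(72)=5392783, p(73)=6185689, p(74)=7089500, p(75)=8118264, p(76)=9289091, p(77)=10619863, p(78)=12132164, p(79)=13848650, p(80)=15796476, p(81)=18004327, p(82)=20506255, p(83)=23338469, p(84)=26543660, p(85)=30167357, p(86)=34262962.
Final step: p(87) = p(86) + p(85) - p(82) - p(80) + p(75) + p(72) - p(65) - p(61) + p(52) + p(47) - p(36) - p(30) + p(17) + p(10)
= 34262962 + 30167357 - 20506255 - 15796476 + 8118264 + 5392783 - 2012558 - 1121505 + 281589 + 124754 - 17977 - 5604 + 297 + 42
= 38887673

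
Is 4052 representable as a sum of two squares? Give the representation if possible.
44² + 46² (a=44, b=46)

Factorization: 4052 = 2^2 × 1013
By Fermat: n is sum of two squares iff every prime p ≡ 3 (mod 4) appears to even power.
All primes ≡ 3 (mod 4) appear to even power.
Search a = 0, 1, 2, … for 4052 - a² a perfect square: first hit at a = 44: 4052 - 1936 = 2116 = 46².
4052 = 44² + 46² = 1936 + 2116 ✓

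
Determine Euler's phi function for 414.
132

414 = 2 × 3^2 × 23
φ(n) = n × ∏(1 - 1/p) for each prime p dividing n
φ(414) = 414 × (1 - 1/2) × (1 - 1/3) × (1 - 1/23) = 132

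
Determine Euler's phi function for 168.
48

168 = 2^3 × 3 × 7
φ(n) = n × ∏(1 - 1/p) for each prime p dividing n
φ(168) = 168 × (1 - 1/2) × (1 - 1/3) × (1 - 1/7) = 48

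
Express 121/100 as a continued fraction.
[1; 4, 1, 3, 5]

Euclidean algorithm steps:
121 = 1 × 100 + 21
100 = 4 × 21 + 16
21 = 1 × 16 + 5
16 = 3 × 5 + 1
5 = 5 × 1 + 0
Continued fraction: [1; 4, 1, 3, 5]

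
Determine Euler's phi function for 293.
292

293 = 293
φ(n) = n × ∏(1 - 1/p) for each prime p dividing n
φ(293) = 293 × (1 - 1/293) = 292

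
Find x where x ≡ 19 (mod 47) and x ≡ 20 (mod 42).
818

Using Chinese Remainder Theorem:
M = 47 × 42 = 1974
M1 = 42, M2 = 47
y1 = 42^(-1) mod 47 = 28
y2 = 47^(-1) mod 42 = 17
x = (19×42×28 + 20×47×17) mod 1974 = 818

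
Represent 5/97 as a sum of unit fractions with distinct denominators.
1/20 + 1/647 + 1/1255180

Greedy algorithm:
5/97: ceiling(97/5) = 20, use 1/20
3/1940: ceiling(1940/3) = 647, use 1/647
1/1255180: ceiling(1255180/1) = 1255180, use 1/1255180
Result: 5/97 = 1/20 + 1/647 + 1/1255180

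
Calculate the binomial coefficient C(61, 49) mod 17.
0

Using Lucas' theorem:
Write n=61 and k=49 in base 17:
n in base 17: [3, 10]
k in base 17: [2, 15]
C(61,49) mod 17 = ∏ C(n_i, k_i) mod 17
Digit binomials (mod 17): C(3,2) = 3; C(10,15) = 0 (k_i > n_i)
Product: 3 × 0 = 0 ≡ 0 (mod 17)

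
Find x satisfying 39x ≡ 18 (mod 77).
x ≡ 36 (mod 77)

gcd(39, 77) = 1, which divides 18, so solutions exist.
Find 39^(-1) mod 77 by the extended Euclidean algorithm:
77 = 1 × 39 + 38  ⟹  38 = (1)·77 + (-1)·39
39 = 1 × 38 + 1  ⟹  1 = (-1)·77 + (2)·39
So (2)·39 ≡ 1 (mod 77), i.e. 39^(-1) ≡ 2 (mod 77).
x ≡ 2 × 18 = 36 ≡ 36 (mod 77).
Check: 39 × 36 = 1404 ≡ 18 (mod 77).
Unique solution: x ≡ 36 (mod 77)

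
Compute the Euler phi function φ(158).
78

158 = 2 × 79
φ(n) = n × ∏(1 - 1/p) for each prime p dividing n
φ(158) = 158 × (1 - 1/2) × (1 - 1/79) = 78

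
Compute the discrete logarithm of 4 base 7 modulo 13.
10

Baby-step giant-step with step n = ⌈√13⌉ = 4.
Baby steps 7^j mod 13 (j:value) for j=0..3: 0:1, 1:7, 2:10, 3:5.
Giant-step multiplier: 7^(-4) ≡ 7^(12-4) = 7^8 ≡ 3 (mod 13).
Giant steps γ_i = 4·3^i mod 13: γ_0=4, γ_1=12, γ_2=10 (in table at j=2).
x = i·n + j = 2·4 + 2 = 10.
Check: 7^10 ≡ 4 (mod 13).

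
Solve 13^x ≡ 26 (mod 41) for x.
7

Baby-step giant-step with step n = ⌈√41⌉ = 7.
Baby steps 13^j mod 41 (j:value) for j=0..6: 0:1, 1:13, 2:5, 3:24, 4:25, 5:38, 6:2.
Giant-step multiplier: 13^(-7) ≡ 13^(40-7) = 13^33 ≡ 30 (mod 41).
Giant steps γ_i = 26·30^i mod 41: γ_0=26, γ_1=1 (in table at j=0).
x = i·n + j = 1·7 + 0 = 7.
Check: 13^7 ≡ 26 (mod 41).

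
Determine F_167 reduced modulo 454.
409

Matrix identity: Q^n = [[F_(n+1), F_n], [F_n, F_(n-1)]] with Q = [[1,1],[1,0]].
n = 167 = 10100111₂. Square-and-multiply, entries mod 454:
Q^1 = [[1,1],[1,0]]
Q^2 = (Q^1)² = [[2,1],[1,1]]
Q^5 = (Q^2)²·Q = [[8,5],[5,3]]
Q^10 = (Q^5)² = [[89,55],[55,34]]
Q^20 = (Q^10)² = [[50,409],[409,95]]
Q^41 = (Q^20)²·Q = [[270,439],[439,285]]
Q^83 = (Q^41)²·Q = [[332,31],[31,301]]
Q^167 = (Q^83)²·Q = [[56,409],[409,101]]
F_167 mod 454 = Q^167[0][1] = 409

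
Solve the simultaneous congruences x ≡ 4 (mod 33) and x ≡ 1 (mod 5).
136

Using Chinese Remainder Theorem:
M = 33 × 5 = 165
M1 = 5, M2 = 33
y1 = 5^(-1) mod 33 = 20
y2 = 33^(-1) mod 5 = 2
x = (4×5×20 + 1×33×2) mod 165 = 136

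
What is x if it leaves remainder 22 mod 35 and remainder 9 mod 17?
162

Using Chinese Remainder Theorem:
M = 35 × 17 = 595
M1 = 17, M2 = 35
y1 = 17^(-1) mod 35 = 33
y2 = 35^(-1) mod 17 = 1
x = (22×17×33 + 9×35×1) mod 595 = 162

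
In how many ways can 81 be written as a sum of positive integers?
18004327

p(n) counts ways to write n as a sum of positive integers (order ignored).
Euler's pentagonal recurrence: p(k) = p(k-1) + p(k-2) - p(k-5) - p(k-7) + p(k-12) + p(k-15) - ... (offsets j(3j∓1)/2, signs ++--, p(0)=1, p(<0)=0).
DP table for k = 0..80: p(0)=1, p(1)=1, p(2)=2, p(3)=3, p(4)=5, p(5)=7, p(6)=11, p(7)=15, p(8)=22, p(9)=30, p(10)=42, p(11)=56, p(12)=77, p(13)=101, p(14)=135, p(15)=176, p(16)=231, p(17)=297, p(18)=385, p(19)=490, p(20)=627, p(21)=792, p(22)=1002, p(23)=1255, p(24)=1575, p(25)=1958, p(26)=2436, p(27)=3010, p(28)=3718, p(29)=4565, p(30)=5604, p(31)=6842, p(32)=8349, p(33)=10143, p(34)=12310, p(35)=14883, p(36)=17977, p(37)=21637, p(38)=26015, p(39)=31185, p(40)=37338, p(41)=44583, p(42)=53174, p(43)=63261, p(44)=75175, p(45)=89134, p(46)=105558, p(47)=124754, p(48)=147273, p(49)=173525, p(50)=204226, p(51)=239943, p(52)=281589, p(53)=329931, p(54)=386155, p(55)=451276, p(56)=526823, p(57)=614154, p(58)=715220, p(59)=831820, p(60)=966467, p(61)=1121505, p(62)=1300156, p(63)=1505499, p(64)=1741630, p(65)=2012558, p(66)=2323520, p(67)=2679689, p(68)=3087735, p(69)=3554345, p(70)=4087968, p(71)=4697205, p(72)=5392783, p(73)=6185689, p(74)=7089500, p(75)=8118264, p(76)=9289091, p(77)=10619863, p(78)=12132164, p(79)=13848650, p(80)=15796476.
Final step: p(81) = p(80) + p(79) - p(76) - p(74) + p(69) + p(66) - p(59) - p(55) + p(46) + p(41) - p(30) - p(24) + p(11) + p(4)
= 15796476 + 13848650 - 9289091 - 7089500 + 3554345 + 2323520 - 831820 - 451276 + 105558 + 44583 - 5604 - 1575 + 56 + 5
= 18004327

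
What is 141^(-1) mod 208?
149

gcd(141, 208) = 1, so the inverse exists.
Extended Euclidean algorithm on (208, 141):
208 = 1 × 141 + 67  ⟹  67 = (1)·208 + (-1)·141
141 = 2 × 67 + 7  ⟹  7 = (-2)·208 + (3)·141
67 = 9 × 7 + 4  ⟹  4 = (19)·208 + (-28)·141
7 = 1 × 4 + 3  ⟹  3 = (-21)·208 + (31)·141
4 = 1 × 3 + 1  ⟹  1 = (40)·208 + (-59)·141
So (-59)·141 ≡ 1 (mod 208), i.e. 141^(-1) ≡ -59 ≡ 149 (mod 208).
Check: 141 × 149 = 21009 ≡ 1 (mod 208)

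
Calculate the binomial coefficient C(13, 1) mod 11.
2

Using Lucas' theorem:
Write n=13 and k=1 in base 11:
n in base 11: [1, 2]
k in base 11: [0, 1]
C(13,1) mod 11 = ∏ C(n_i, k_i) mod 11
Digit binomials (mod 11): C(1,0) = 1; C(2,1) = 2
Product: 1 × 2 = 2 ≡ 2 (mod 11)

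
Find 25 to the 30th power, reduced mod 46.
3

Repeated squaring. Binary of 30 = 11110.
25^1 ≡ 25 (mod 46); 25^2 ≡ 27 (mod 46); 25^4 ≡ 39 (mod 46); 25^8 ≡ 3 (mod 46); 25^16 ≡ 9 (mod 46)
25^30 = 25^2 × 25^4 × 25^8 × 25^16 ≡ 3 (mod 46)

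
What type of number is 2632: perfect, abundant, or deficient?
abundant

Proper divisors of 2632: sum = 1 + 2 + 4 + 7 + 8 + 14 + 28 + 47 + 56 + 94 + 188 + 329 + 376 + 658 + 1316 = 3128
Since 3128 > 2632, 2632 is abundant.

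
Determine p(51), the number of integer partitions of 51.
239943

p(n) counts ways to write n as a sum of positive integers (order ignored).
Euler's pentagonal recurrence: p(k) = p(k-1) + p(k-2) - p(k-5) - p(k-7) + p(k-12) + p(k-15) - ... (offsets j(3j∓1)/2, signs ++--, p(0)=1, p(<0)=0).
DP table for k = 0..50: p(0)=1, p(1)=1, p(2)=2, p(3)=3, p(4)=5, p(5)=7, p(6)=11, p(7)=15, p(8)=22, p(9)=30, p(10)=42, p(11)=56, p(12)=77, p(13)=101, p(14)=135, p(15)=176, p(16)=231, p(17)=297, p(18)=385, p(19)=490, p(20)=627, p(21)=792, p(22)=1002, p(23)=1255, p(24)=1575, p(25)=1958, p(26)=2436, p(27)=3010, p(28)=3718, p(29)=4565, p(30)=5604, p(31)=6842, p(32)=8349, p(33)=10143, p(34)=12310, p(35)=14883, p(36)=17977, p(37)=21637, p(38)=26015, p(39)=31185, p(40)=37338, p(41)=44583, p(42)=53174, p(43)=63261, p(44)=75175, p(45)=89134, p(46)=105558, p(47)=124754, p(48)=147273, p(49)=173525, p(50)=204226.
Final step: p(51) = p(50) + p(49) - p(46) - p(44) + p(39) + p(36) - p(29) - p(25) + p(16) + p(11) - p(0)
= 204226 + 173525 - 105558 - 75175 + 31185 + 17977 - 4565 - 1958 + 231 + 56 - 1
= 239943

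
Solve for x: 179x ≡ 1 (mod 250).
169

gcd(179, 250) = 1, so the inverse exists.
Extended Euclidean algorithm on (250, 179):
250 = 1 × 179 + 71  ⟹  71 = (1)·250 + (-1)·179
179 = 2 × 71 + 37  ⟹  37 = (-2)·250 + (3)·179
71 = 1 × 37 + 34  ⟹  34 = (3)·250 + (-4)·179
37 = 1 × 34 + 3  ⟹  3 = (-5)·250 + (7)·179
34 = 11 × 3 + 1  ⟹  1 = (58)·250 + (-81)·179
So (-81)·179 ≡ 1 (mod 250), i.e. 179^(-1) ≡ -81 ≡ 169 (mod 250).
Check: 179 × 169 = 30251 ≡ 1 (mod 250)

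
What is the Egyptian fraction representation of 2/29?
1/15 + 1/435

Greedy algorithm:
2/29: ceiling(29/2) = 15, use 1/15
1/435: ceiling(435/1) = 435, use 1/435
Result: 2/29 = 1/15 + 1/435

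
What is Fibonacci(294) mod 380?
312

Matrix identity: Q^n = [[F_(n+1), F_n], [F_n, F_(n-1)]] with Q = [[1,1],[1,0]].
n = 294 = 100100110₂. Square-and-multiply, entries mod 380:
Q^1 = [[1,1],[1,0]]
Q^2 = (Q^1)² = [[2,1],[1,1]]
Q^4 = (Q^2)² = [[5,3],[3,2]]
Q^9 = (Q^4)²·Q = [[55,34],[34,21]]
Q^18 = (Q^9)² = [[1,304],[304,77]]
Q^36 = (Q^18)² = [[77,152],[152,305]]
Q^73 = (Q^36)²·Q = [[77,153],[153,304]]
Q^147 = (Q^73)²·Q = [[231,78],[78,153]]
Q^294 = (Q^147)² = [[165,312],[312,233]]
F_294 mod 380 = Q^294[0][1] = 312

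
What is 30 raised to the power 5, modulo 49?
18

Repeated squaring. Binary of 5 = 101.
30^1 ≡ 30 (mod 49); 30^2 ≡ 18 (mod 49); 30^4 ≡ 30 (mod 49)
30^5 = 30^1 × 30^4 ≡ 18 (mod 49)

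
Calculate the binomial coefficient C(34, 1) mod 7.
6

Using Lucas' theorem:
Write n=34 and k=1 in base 7:
n in base 7: [4, 6]
k in base 7: [0, 1]
C(34,1) mod 7 = ∏ C(n_i, k_i) mod 7
Digit binomials (mod 7): C(4,0) = 1; C(6,1) = 6
Product: 1 × 6 = 6 ≡ 6 (mod 7)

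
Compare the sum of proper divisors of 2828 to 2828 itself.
abundant

Proper divisors of 2828: sum = 1 + 2 + 4 + 7 + 14 + 28 + 101 + 202 + 404 + 707 + 1414 = 2884
Since 2884 > 2828, 2828 is abundant.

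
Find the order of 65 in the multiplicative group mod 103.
102

103 is prime, so ord(65) divides φ(103) = 102.
Divisors of 102: 1, 2, 3, 6, 17, 34, 51, 102.
Repeated squaring: 65^1 ≡ 65, 65^2 ≡ 2, 65^4 ≡ 4, 65^8 ≡ 16, 65^16 ≡ 50, 65^32 ≡ 28, 65^64 ≡ 63 (mod 103).
Test 65^d mod 103 for each divisor d in increasing order:
65^1 ≡ 65
65^2 ≡ 2
65^3 = 65^2·65^1 ≡ 27
65^6 = 65^4·65^2 ≡ 8
65^17 = 65^16·65^1 ≡ 57
65^34 = 65^32·65^2 ≡ 56
65^51 = 65^32·65^16·65^2·65^1 ≡ 102
65^102 = 65^64·65^32·65^4·65^2 ≡ 1  ← first divisor giving 1
The order is 102.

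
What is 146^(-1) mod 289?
97

gcd(146, 289) = 1, so the inverse exists.
Extended Euclidean algorithm on (289, 146):
289 = 1 × 146 + 143  ⟹  143 = (1)·289 + (-1)·146
146 = 1 × 143 + 3  ⟹  3 = (-1)·289 + (2)·146
143 = 47 × 3 + 2  ⟹  2 = (48)·289 + (-95)·146
3 = 1 × 2 + 1  ⟹  1 = (-49)·289 + (97)·146
So (97)·146 ≡ 1 (mod 289), i.e. 146^(-1) ≡ 97 (mod 289).
Check: 146 × 97 = 14162 ≡ 1 (mod 289)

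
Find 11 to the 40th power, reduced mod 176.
33

Repeated squaring. Binary of 40 = 101000.
11^1 ≡ 11 (mod 176); 11^2 ≡ 121 (mod 176); 11^4 ≡ 33 (mod 176); 11^8 ≡ 33 (mod 176); 11^16 ≡ 33 (mod 176); 11^32 ≡ 33 (mod 176)
11^40 = 11^8 × 11^32 ≡ 33 (mod 176)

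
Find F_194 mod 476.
309

Matrix identity: Q^n = [[F_(n+1), F_n], [F_n, F_(n-1)]] with Q = [[1,1],[1,0]].
n = 194 = 11000010₂. Square-and-multiply, entries mod 476:
Q^1 = [[1,1],[1,0]]
Q^3 = (Q^1)²·Q = [[3,2],[2,1]]
Q^6 = (Q^3)² = [[13,8],[8,5]]
Q^12 = (Q^6)² = [[233,144],[144,89]]
Q^24 = (Q^12)² = [[293,196],[196,97]]
Q^48 = (Q^24)² = [[29,280],[280,225]]
Q^97 = (Q^48)²·Q = [[421,225],[225,196]]
Q^194 = (Q^97)² = [[338,309],[309,29]]
F_194 mod 476 = Q^194[0][1] = 309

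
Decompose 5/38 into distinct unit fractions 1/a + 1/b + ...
1/8 + 1/152

Greedy algorithm:
5/38: ceiling(38/5) = 8, use 1/8
1/152: ceiling(152/1) = 152, use 1/152
Result: 5/38 = 1/8 + 1/152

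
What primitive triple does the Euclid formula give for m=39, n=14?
(1325, 1092, 1717)

Euclid's formula: a = m² - n², b = 2mn, c = m² + n²
m = 39, n = 14
a = 39² - 14² = 1521 - 196 = 1325
b = 2 × 39 × 14 = 1092
c = 39² + 14² = 1521 + 196 = 1717
Verification: 1325² + 1092² = 1755625 + 1192464 = 2948089 = 1717² ✓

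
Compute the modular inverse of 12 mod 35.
3

gcd(12, 35) = 1, so the inverse exists.
Extended Euclidean algorithm on (35, 12):
35 = 2 × 12 + 11  ⟹  11 = (1)·35 + (-2)·12
12 = 1 × 11 + 1  ⟹  1 = (-1)·35 + (3)·12
So (3)·12 ≡ 1 (mod 35), i.e. 12^(-1) ≡ 3 (mod 35).
Check: 12 × 3 = 36 ≡ 1 (mod 35)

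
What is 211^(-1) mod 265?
211

gcd(211, 265) = 1, so the inverse exists.
Extended Euclidean algorithm on (265, 211):
265 = 1 × 211 + 54  ⟹  54 = (1)·265 + (-1)·211
211 = 3 × 54 + 49  ⟹  49 = (-3)·265 + (4)·211
54 = 1 × 49 + 5  ⟹  5 = (4)·265 + (-5)·211
49 = 9 × 5 + 4  ⟹  4 = (-39)·265 + (49)·211
5 = 1 × 4 + 1  ⟹  1 = (43)·265 + (-54)·211
So (-54)·211 ≡ 1 (mod 265), i.e. 211^(-1) ≡ -54 ≡ 211 (mod 265).
Check: 211 × 211 = 44521 ≡ 1 (mod 265)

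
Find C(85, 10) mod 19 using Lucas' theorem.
0

Using Lucas' theorem:
Write n=85 and k=10 in base 19:
n in base 19: [4, 9]
k in base 19: [0, 10]
C(85,10) mod 19 = ∏ C(n_i, k_i) mod 19
Digit binomials (mod 19): C(4,0) = 1; C(9,10) = 0 (k_i > n_i)
Product: 1 × 0 = 0 ≡ 0 (mod 19)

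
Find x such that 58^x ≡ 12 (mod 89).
11

Baby-step giant-step with step n = ⌈√89⌉ = 10.
Baby steps 58^j mod 89 (j:value) for j=0..9: 0:1, 1:58, 2:71, 3:24, 4:57, 5:13, 6:42, 7:33, 8:45, 9:29.
Giant-step multiplier: 58^(-10) ≡ 58^(88-10) = 58^78 ≡ 79 (mod 89).
Giant steps γ_i = 12·79^i mod 89: γ_0=12, γ_1=58 (in table at j=1).
x = i·n + j = 1·10 + 1 = 11.
Check: 58^11 ≡ 12 (mod 89).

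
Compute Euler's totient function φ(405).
216

405 = 3^4 × 5
φ(n) = n × ∏(1 - 1/p) for each prime p dividing n
φ(405) = 405 × (1 - 1/3) × (1 - 1/5) = 216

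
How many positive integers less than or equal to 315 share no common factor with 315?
144

315 = 3^2 × 5 × 7
φ(n) = n × ∏(1 - 1/p) for each prime p dividing n
φ(315) = 315 × (1 - 1/3) × (1 - 1/5) × (1 - 1/7) = 144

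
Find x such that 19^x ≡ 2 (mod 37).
35

Baby-step giant-step with step n = ⌈√37⌉ = 7.
Baby steps 19^j mod 37 (j:value) for j=0..6: 0:1, 1:19, 2:28, 3:14, 4:7, 5:22, 6:11.
Giant-step multiplier: 19^(-7) ≡ 19^(36-7) = 19^29 ≡ 17 (mod 37).
Giant steps γ_i = 2·17^i mod 37: γ_0=2, γ_1=34, γ_2=23, γ_3=21, γ_4=24, γ_5=1 (in table at j=0).
x = i·n + j = 5·7 + 0 = 35.
Check: 19^35 ≡ 2 (mod 37).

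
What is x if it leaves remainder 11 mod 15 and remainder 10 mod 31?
41

Using Chinese Remainder Theorem:
M = 15 × 31 = 465
M1 = 31, M2 = 15
y1 = 31^(-1) mod 15 = 1
y2 = 15^(-1) mod 31 = 29
x = (11×31×1 + 10×15×29) mod 465 = 41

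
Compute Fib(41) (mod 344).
213

Matrix identity: Q^n = [[F_(n+1), F_n], [F_n, F_(n-1)]] with Q = [[1,1],[1,0]].
n = 41 = 101001₂. Square-and-multiply, entries mod 344:
Q^1 = [[1,1],[1,0]]
Q^2 = (Q^1)² = [[2,1],[1,1]]
Q^5 = (Q^2)²·Q = [[8,5],[5,3]]
Q^10 = (Q^5)² = [[89,55],[55,34]]
Q^20 = (Q^10)² = [[282,229],[229,53]]
Q^41 = (Q^20)²·Q = [[216,213],[213,3]]
F_41 mod 344 = Q^41[0][1] = 213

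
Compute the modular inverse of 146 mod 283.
126

gcd(146, 283) = 1, so the inverse exists.
Extended Euclidean algorithm on (283, 146):
283 = 1 × 146 + 137  ⟹  137 = (1)·283 + (-1)·146
146 = 1 × 137 + 9  ⟹  9 = (-1)·283 + (2)·146
137 = 15 × 9 + 2  ⟹  2 = (16)·283 + (-31)·146
9 = 4 × 2 + 1  ⟹  1 = (-65)·283 + (126)·146
So (126)·146 ≡ 1 (mod 283), i.e. 146^(-1) ≡ 126 (mod 283).
Check: 146 × 126 = 18396 ≡ 1 (mod 283)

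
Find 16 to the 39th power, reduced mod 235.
166

Repeated squaring. Binary of 39 = 100111.
16^1 ≡ 16 (mod 235); 16^2 ≡ 21 (mod 235); 16^4 ≡ 206 (mod 235); 16^8 ≡ 136 (mod 235); 16^16 ≡ 166 (mod 235); 16^32 ≡ 61 (mod 235)
16^39 = 16^1 × 16^2 × 16^4 × 16^32 ≡ 166 (mod 235)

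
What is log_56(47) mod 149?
102

Baby-step giant-step with step n = ⌈√149⌉ = 13.
Baby steps 56^j mod 149 (j:value) for j=0..12: 0:1, 1:56, 2:7, 3:94, 4:49, 5:62, 6:45, 7:136, 8:17, 9:58, 10:119, 11:108, 12:88.
Giant-step multiplier: 56^(-13) ≡ 56^(148-13) = 56^135 ≡ 122 (mod 149).
Giant steps γ_i = 47·122^i mod 149: γ_0=47, γ_1=72, γ_2=142, γ_3=40, γ_4=112, γ_5=105, γ_6=145, γ_7=108 (in table at j=11).
x = i·n + j = 7·13 + 11 = 102.
Check: 56^102 ≡ 47 (mod 149).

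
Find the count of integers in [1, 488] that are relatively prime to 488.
240

488 = 2^3 × 61
φ(n) = n × ∏(1 - 1/p) for each prime p dividing n
φ(488) = 488 × (1 - 1/2) × (1 - 1/61) = 240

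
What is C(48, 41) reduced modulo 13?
10

Using Lucas' theorem:
Write n=48 and k=41 in base 13:
n in base 13: [3, 9]
k in base 13: [3, 2]
C(48,41) mod 13 = ∏ C(n_i, k_i) mod 13
Digit binomials (mod 13): C(3,3) = 1; C(9,2) = 36 ≡ 10
Product: 1 × 10 = 10 ≡ 10 (mod 13)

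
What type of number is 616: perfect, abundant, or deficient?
abundant

Proper divisors of 616: sum = 1 + 2 + 4 + 7 + 8 + 11 + 14 + 22 + 28 + 44 + 56 + 77 + 88 + 154 + 308 = 824
Since 824 > 616, 616 is abundant.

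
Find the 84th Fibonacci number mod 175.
38

Matrix identity: Q^n = [[F_(n+1), F_n], [F_n, F_(n-1)]] with Q = [[1,1],[1,0]].
n = 84 = 1010100₂. Square-and-multiply, entries mod 175:
Q^1 = [[1,1],[1,0]]
Q^2 = (Q^1)² = [[2,1],[1,1]]
Q^5 = (Q^2)²·Q = [[8,5],[5,3]]
Q^10 = (Q^5)² = [[89,55],[55,34]]
Q^21 = (Q^10)²·Q = [[36,96],[96,115]]
Q^42 = (Q^21)² = [[12,146],[146,41]]
Q^84 = (Q^42)² = [[110,38],[38,72]]
F_84 mod 175 = Q^84[0][1] = 38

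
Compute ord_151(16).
15

151 is prime, so ord(16) divides φ(151) = 150.
Divisors of 150: 1, 2, 3, 5, 6, 10, 15, 25, 30, 50, 75, 150.
Repeated squaring: 16^1 ≡ 16, 16^2 ≡ 105, 16^4 ≡ 2, 16^8 ≡ 4, 16^16 ≡ 16, 16^32 ≡ 105, 16^64 ≡ 2, 16^128 ≡ 4 (mod 151).
Test 16^d mod 151 for each divisor d in increasing order:
16^1 ≡ 16
16^2 ≡ 105
16^3 = 16^2·16^1 ≡ 19
16^5 = 16^4·16^1 ≡ 32
16^6 = 16^4·16^2 ≡ 59
16^10 = 16^8·16^2 ≡ 118
16^15 = 16^8·16^4·16^2·16^1 ≡ 1  ← first divisor giving 1
The order is 15.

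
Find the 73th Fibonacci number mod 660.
13

Matrix identity: Q^n = [[F_(n+1), F_n], [F_n, F_(n-1)]] with Q = [[1,1],[1,0]].
n = 73 = 1001001₂. Square-and-multiply, entries mod 660:
Q^1 = [[1,1],[1,0]]
Q^2 = (Q^1)² = [[2,1],[1,1]]
Q^4 = (Q^2)² = [[5,3],[3,2]]
Q^9 = (Q^4)²·Q = [[55,34],[34,21]]
Q^18 = (Q^9)² = [[221,604],[604,277]]
Q^36 = (Q^18)² = [[497,492],[492,5]]
Q^73 = (Q^36)²·Q = [[157,13],[13,144]]
F_73 mod 660 = Q^73[0][1] = 13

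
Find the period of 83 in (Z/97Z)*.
96

97 is prime, so ord(83) divides φ(97) = 96.
Divisors of 96: 1, 2, 3, 4, 6, 8, 12, 16, 24, 32, 48, 96.
Repeated squaring: 83^1 ≡ 83, 83^2 ≡ 2, 83^4 ≡ 4, 83^8 ≡ 16, 83^16 ≡ 62, 83^32 ≡ 61, 83^64 ≡ 35 (mod 97).
Test 83^d mod 97 for each divisor d in increasing order:
83^1 ≡ 83
83^2 ≡ 2
83^3 = 83^2·83^1 ≡ 69
83^4 ≡ 4
83^6 = 83^4·83^2 ≡ 8
83^8 ≡ 16
83^12 = 83^8·83^4 ≡ 64
83^16 ≡ 62
83^24 = 83^16·83^8 ≡ 22
83^32 ≡ 61
83^48 = 83^32·83^16 ≡ 96
83^96 = 83^64·83^32 ≡ 1  ← first divisor giving 1
The order is 96.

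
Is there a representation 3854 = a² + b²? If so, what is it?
Not possible

Factorization: 3854 = 2 × 41 × 47
By Fermat: n is sum of two squares iff every prime p ≡ 3 (mod 4) appears to even power.
Prime(s) ≡ 3 (mod 4) with odd exponent: [(47, 1)]
Therefore 3854 cannot be expressed as a² + b².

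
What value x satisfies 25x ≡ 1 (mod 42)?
37

gcd(25, 42) = 1, so the inverse exists.
Extended Euclidean algorithm on (42, 25):
42 = 1 × 25 + 17  ⟹  17 = (1)·42 + (-1)·25
25 = 1 × 17 + 8  ⟹  8 = (-1)·42 + (2)·25
17 = 2 × 8 + 1  ⟹  1 = (3)·42 + (-5)·25
So (-5)·25 ≡ 1 (mod 42), i.e. 25^(-1) ≡ -5 ≡ 37 (mod 42).
Check: 25 × 37 = 925 ≡ 1 (mod 42)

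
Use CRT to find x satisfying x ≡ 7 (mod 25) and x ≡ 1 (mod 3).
7

Using Chinese Remainder Theorem:
M = 25 × 3 = 75
M1 = 3, M2 = 25
y1 = 3^(-1) mod 25 = 17
y2 = 25^(-1) mod 3 = 1
x = (7×3×17 + 1×25×1) mod 75 = 7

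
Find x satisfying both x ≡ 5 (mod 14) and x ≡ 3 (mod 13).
159

Using Chinese Remainder Theorem:
M = 14 × 13 = 182
M1 = 13, M2 = 14
y1 = 13^(-1) mod 14 = 13
y2 = 14^(-1) mod 13 = 1
x = (5×13×13 + 3×14×1) mod 182 = 159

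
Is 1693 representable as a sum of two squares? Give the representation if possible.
18² + 37² (a=18, b=37)

Factorization: 1693 = 1693
By Fermat: n is sum of two squares iff every prime p ≡ 3 (mod 4) appears to even power.
All primes ≡ 3 (mod 4) appear to even power.
Search a = 0, 1, 2, … for 1693 - a² a perfect square: first hit at a = 18: 1693 - 324 = 1369 = 37².
1693 = 18² + 37² = 324 + 1369 ✓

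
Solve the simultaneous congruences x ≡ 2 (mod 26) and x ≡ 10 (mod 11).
54

Using Chinese Remainder Theorem:
M = 26 × 11 = 286
M1 = 11, M2 = 26
y1 = 11^(-1) mod 26 = 19
y2 = 26^(-1) mod 11 = 3
x = (2×11×19 + 10×26×3) mod 286 = 54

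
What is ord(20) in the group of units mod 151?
25

151 is prime, so ord(20) divides φ(151) = 150.
Divisors of 150: 1, 2, 3, 5, 6, 10, 15, 25, 30, 50, 75, 150.
Repeated squaring: 20^1 ≡ 20, 20^2 ≡ 98, 20^4 ≡ 91, 20^8 ≡ 127, 20^16 ≡ 123, 20^32 ≡ 29, 20^64 ≡ 86, 20^128 ≡ 148 (mod 151).
Test 20^d mod 151 for each divisor d in increasing order:
20^1 ≡ 20
20^2 ≡ 98
20^3 = 20^2·20^1 ≡ 148
20^5 = 20^4·20^1 ≡ 8
20^6 = 20^4·20^2 ≡ 9
20^10 = 20^8·20^2 ≡ 64
20^15 = 20^8·20^4·20^2·20^1 ≡ 59
20^25 = 20^16·20^8·20^1 ≡ 1  ← first divisor giving 1
The order is 25.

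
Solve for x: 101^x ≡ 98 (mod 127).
80

Baby-step giant-step with step n = ⌈√127⌉ = 12.
Baby steps 101^j mod 127 (j:value) for j=0..11: 0:1, 1:101, 2:41, 3:77, 4:30, 5:109, 6:87, 7:24, 8:11, 9:95, 10:70, 11:85.
Giant-step multiplier: 101^(-12) ≡ 101^(126-12) = 101^114 ≡ 122 (mod 127).
Giant steps γ_i = 98·122^i mod 127: γ_0=98, γ_1=18, γ_2=37, γ_3=69, γ_4=36, γ_5=74, γ_6=11 (in table at j=8).
x = i·n + j = 6·12 + 8 = 80.
Check: 101^80 ≡ 98 (mod 127).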